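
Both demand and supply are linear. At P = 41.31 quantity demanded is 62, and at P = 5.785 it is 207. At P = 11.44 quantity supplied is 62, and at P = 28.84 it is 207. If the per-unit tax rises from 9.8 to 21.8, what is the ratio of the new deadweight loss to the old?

Demand slope = (5.785 − 41.31)/(207 − 62) = −0.245, so P = 56.5 − 0.245Q.
Supply slope = (28.84 − 11.44)/(207 − 62) = 0.12, so P = 4 + 0.12Q.
Competitive equilibrium: 56.5 − 0.245Q = 4 + 0.12Q → Q* = 143.8356, P* = 21.2603.
For a per-unit tax t: ΔQ = t/0.365, so DWL = ½·t·(t/0.365) = t²/0.73.
At t = 9.8: DWL = 131.562. At t = 21.8: DWL = 651.014.
Ratio = (21.8/9.8)² = 4.948.

4.948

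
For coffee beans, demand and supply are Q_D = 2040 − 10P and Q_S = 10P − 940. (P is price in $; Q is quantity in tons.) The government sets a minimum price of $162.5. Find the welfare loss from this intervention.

$1822.50

In inverse form: demand P = 204 − 0.1Q, supply P = 94 + 0.1Q.
Competitive equilibrium: 204 − 0.1Q = 94 + 0.1Q → Q* = 550, P* = 149.
At the floor P = 162.5, quantity demanded = (204 − 162.5)/0.1 = 415.
Sellers' marginal cost at Q' = 415: 94 + 0.1·415 = 135.5.
ΔQ = 550 − 415 = 135; wedge = 162.5 − 135.5 = 27.
DWL = ½ × 135 × 27 = $1822.50.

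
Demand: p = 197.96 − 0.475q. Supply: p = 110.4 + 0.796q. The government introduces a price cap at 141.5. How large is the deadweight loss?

565.12

Competitive equilibrium: 197.96 − 0.475q = 110.4 + 0.796q → q* = 68.8906, p* = 165.2369.
At the ceiling p = 141.5, quantity supplied = (141.5 − 110.4)/0.796 = 39.0704.
Willingness to pay at q' = 39.0704: 197.96 − 0.475·39.0704 = 179.4016.
Δq = 68.8906 − 39.0704 = 29.8202; wedge = 179.4016 − 141.5 = 37.9016.
DWL = ½ × 29.8202 × 37.9016 = 565.12.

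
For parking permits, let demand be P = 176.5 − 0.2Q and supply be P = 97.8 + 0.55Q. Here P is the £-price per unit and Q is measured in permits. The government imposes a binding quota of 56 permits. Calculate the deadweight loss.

£897.93

Competitive equilibrium: 176.5 − 0.2Q = 97.8 + 0.55Q → Q* = 104.9333, P* = 155.5133.
At Q = 56: demand price = 176.5 − 0.2·56 = 165.3; supply price = 97.8 + 0.55·56 = 128.6.
ΔQ = 104.9333 − 56 = 48.9333; wedge = 165.3 − 128.6 = 36.7.
Deadweight loss = ½ × 48.9333 × 36.7 = £897.93.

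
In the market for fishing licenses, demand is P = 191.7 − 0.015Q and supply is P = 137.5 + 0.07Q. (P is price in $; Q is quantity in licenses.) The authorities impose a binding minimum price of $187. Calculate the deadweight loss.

$4470.12

Competitive equilibrium: 191.7 − 0.015Q = 137.5 + 0.07Q → Q* = 637.64706, P* = 182.13529.
At the floor P = 187, quantity demanded = (191.7 − 187)/0.015 = 313.33333.
Sellers' marginal cost at Q' = 313.33333: 137.5 + 0.07·313.33333 = 159.43333.
ΔQ = 637.64706 − 313.33333 = 324.31373; wedge = 187 − 159.43333 = 27.56667.
Welfare loss = ½ × 324.31373 × 27.56667 = $4470.12.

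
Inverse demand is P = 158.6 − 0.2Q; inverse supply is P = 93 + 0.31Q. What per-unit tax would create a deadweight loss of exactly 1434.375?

Competitive equilibrium: 158.6 − 0.2Q = 93 + 0.31Q → Q* = 128.6275, P* = 132.8745.
A tax t gives ΔQ = t/0.51 and wedge t, so DWL = t²/1.02.
t²/1.02 = 1434.375 → t² = 1463.0625 → t = 38.25.

38.25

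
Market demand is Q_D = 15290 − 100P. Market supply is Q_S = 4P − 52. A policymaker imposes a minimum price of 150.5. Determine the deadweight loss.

In inverse form: demand P = 152.9 − 0.01Q, supply P = 13 + 0.25Q.
Competitive equilibrium: 152.9 − 0.01Q = 13 + 0.25Q → Q* = 538.0769, P* = 147.5192.
At the floor P = 150.5, quantity demanded = (152.9 − 150.5)/0.01 = 240.
Sellers' marginal cost at Q' = 240: 13 + 0.25·240 = 73.
ΔQ = 538.0769 − 240 = 298.0769; wedge = 150.5 − 73 = 77.5.
Deadweight loss = ½ × 298.0769 × 77.5 = 11550.48.

11550.48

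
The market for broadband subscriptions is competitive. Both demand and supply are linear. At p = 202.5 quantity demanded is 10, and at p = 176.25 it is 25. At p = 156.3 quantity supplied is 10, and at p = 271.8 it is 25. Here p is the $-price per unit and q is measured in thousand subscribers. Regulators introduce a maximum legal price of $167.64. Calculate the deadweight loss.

Demand slope = (176.25 − 202.5)/(25 − 10) = −1.75, so p = 220 − 1.75q.
Supply slope = (271.8 − 156.3)/(25 − 10) = 7.7, so p = 79.3 + 7.7q.
Competitive equilibrium: 220 − 1.75q = 79.3 + 7.7q → q* = 14.8889, p* = 193.9444.
At the ceiling p = 167.64, quantity supplied = (167.64 − 79.3)/7.7 = 11.4727.
Willingness to pay at q' = 11.4727: 220 − 1.75·11.4727 = 199.9228.
Δq = 14.8889 − 11.4727 = 3.4162; wedge = 199.9228 − 167.64 = 32.2828.
Welfare loss = ½ × 3.4162 × 32.2828 = $55.14 thousand.

$55.14 thousand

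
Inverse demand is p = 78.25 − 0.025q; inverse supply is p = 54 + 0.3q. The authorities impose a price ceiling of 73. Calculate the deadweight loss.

20.68

Competitive equilibrium: 78.25 − 0.025q = 54 + 0.3q → q* = 74.6154, p* = 76.3846.
At the ceiling p = 73, quantity supplied = (73 − 54)/0.3 = 63.3333.
Willingness to pay at q' = 63.3333: 78.25 − 0.025·63.3333 = 76.6667.
Δq = 74.6154 − 63.3333 = 11.2821; wedge = 76.6667 − 73 = 3.6667.
Welfare loss = ½ × 11.2821 × 3.6667 = 20.68.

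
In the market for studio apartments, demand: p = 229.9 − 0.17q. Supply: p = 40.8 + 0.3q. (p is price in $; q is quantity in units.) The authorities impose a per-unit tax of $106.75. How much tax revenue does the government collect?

Competitive equilibrium: 229.9 − 0.17q = 40.8 + 0.3q → q* = 402.34043, p* = 161.50213.
With the tax, the buyer price exceeds the seller price by 106.75: (229.9 − 0.17q) − (40.8 + 0.3q) = 106.75 → q' = 175.21277.
Tax revenue = 106.75 × 175.21277 = $18703.96.

$18703.96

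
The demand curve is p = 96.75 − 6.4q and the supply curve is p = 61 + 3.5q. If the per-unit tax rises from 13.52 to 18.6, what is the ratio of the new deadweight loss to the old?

Competitive equilibrium: 96.75 − 6.4q = 61 + 3.5q → q* = 3.6111, p* = 73.6389.
For a per-unit tax t: Δq = t/9.9, so DWL = ½·t·(t/9.9) = t²/19.8.
At t = 13.52: DWL = 9.232. At t = 18.6: DWL = 17.473.
Ratio = (18.6/13.52)² = 1.893.

1.893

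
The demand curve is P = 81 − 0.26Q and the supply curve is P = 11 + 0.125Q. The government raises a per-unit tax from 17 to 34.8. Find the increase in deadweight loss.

Competitive equilibrium: 81 − 0.26Q = 11 + 0.125Q → Q* = 181.8182, P* = 33.7273.
For a per-unit tax t: ΔQ = t/0.385, so DWL = ½·t·(t/0.385) = t²/0.77.
At t = 17: DWL = 375.325. At t = 34.8: DWL = 1572.779.
Increase = 1572.779 − 375.325 = 1197.45.

1197.45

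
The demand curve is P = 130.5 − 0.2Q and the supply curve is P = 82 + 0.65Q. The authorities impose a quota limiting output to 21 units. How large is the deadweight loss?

Competitive equilibrium: 130.5 − 0.2Q = 82 + 0.65Q → Q* = 57.0588, P* = 119.0882.
At Q = 21: demand price = 130.5 − 0.2·21 = 126.3; supply price = 82 + 0.65·21 = 95.65.
ΔQ = 57.0588 − 21 = 36.0588; wedge = 126.3 − 95.65 = 30.65.
Deadweight loss = ½ × 36.0588 × 30.65 = 552.60.

552.60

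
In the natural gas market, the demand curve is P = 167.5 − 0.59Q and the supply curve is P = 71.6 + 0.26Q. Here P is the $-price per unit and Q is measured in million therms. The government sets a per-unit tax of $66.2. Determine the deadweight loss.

Competitive equilibrium: 167.5 − 0.59Q = 71.6 + 0.26Q → Q* = 112.82353, P* = 100.93412.
With the tax, the buyer price exceeds the seller price by 66.2: (167.5 − 0.59Q) − (71.6 + 0.26Q) = 66.2 → Q' = 34.94118.
ΔQ = 112.82353 − 34.94118 = 77.88235; the wedge equals the tax, 66.2.
DWL = ½ × 77.88235 × 66.2 = $2577.91 million.

$2577.91 million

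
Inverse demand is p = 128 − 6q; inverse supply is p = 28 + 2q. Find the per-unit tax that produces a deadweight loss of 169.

52

Competitive equilibrium: 128 − 6q = 28 + 2q → q* = 12.5, p* = 53.
A tax t gives Δq = t/8 and wedge t, so DWL = t²/16.
t²/16 = 169 → t² = 2704 → t = 52.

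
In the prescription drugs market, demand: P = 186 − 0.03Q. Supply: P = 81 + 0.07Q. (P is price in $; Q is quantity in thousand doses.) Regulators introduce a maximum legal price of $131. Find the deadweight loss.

$5635.20 thousand

Competitive equilibrium: 186 − 0.03Q = 81 + 0.07Q → Q* = 1050, P* = 154.5.
At the ceiling P = 131, quantity supplied = (131 − 81)/0.07 = 714.2857.
Willingness to pay at Q' = 714.2857: 186 − 0.03·714.2857 = 164.5714.
ΔQ = 1050 − 714.2857 = 335.7143; wedge = 164.5714 − 131 = 33.5714.
Welfare loss = ½ × 335.7143 × 33.5714 = $5635.20 thousand.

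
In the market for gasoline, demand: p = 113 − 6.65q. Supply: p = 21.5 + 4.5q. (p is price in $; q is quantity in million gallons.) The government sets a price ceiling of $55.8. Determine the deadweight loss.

$1.90 million

Competitive equilibrium: 113 − 6.65q = 21.5 + 4.5q → q* = 8.2063, p* = 58.4283.
At the ceiling p = 55.8, quantity supplied = (55.8 − 21.5)/4.5 = 7.6222.
Willingness to pay at q' = 7.6222: 113 − 6.65·7.6222 = 62.3124.
Δq = 8.2063 − 7.6222 = 0.5841; wedge = 62.3124 − 55.8 = 6.5124.
Deadweight loss = ½ × 0.5841 × 6.5124 = $1.90 million.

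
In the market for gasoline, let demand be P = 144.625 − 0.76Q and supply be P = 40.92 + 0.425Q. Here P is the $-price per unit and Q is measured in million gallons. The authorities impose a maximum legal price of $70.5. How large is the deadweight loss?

$190.16 million

Competitive equilibrium: 144.625 − 0.76Q = 40.92 + 0.425Q → Q* = 87.5148, P* = 78.1138.
At the ceiling P = 70.5, quantity supplied = (70.5 − 40.92)/0.425 = 69.6.
Willingness to pay at Q' = 69.6: 144.625 − 0.76·69.6 = 91.729.
ΔQ = 87.5148 − 69.6 = 17.9148; wedge = 91.729 − 70.5 = 21.229.
Welfare loss = ½ × 17.9148 × 21.229 = $190.16 million.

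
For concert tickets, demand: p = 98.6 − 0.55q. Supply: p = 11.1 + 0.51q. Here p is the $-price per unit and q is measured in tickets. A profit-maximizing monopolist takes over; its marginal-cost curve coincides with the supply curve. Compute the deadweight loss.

Competitive equilibrium: 98.6 − 0.55q = 11.1 + 0.51q → q* = 82.5472, p* = 53.1991.
Marginal revenue: MR = 98.6 − 1.1q. Set MR = MC: 98.6 − 1.1q = 11.1 + 0.51q → q_m = 54.3478.
Price p_m = 98.6 − 0.55·54.3478 = 68.7087; MC(q_m) = 11.1 + 0.51·54.3478 = 38.8174.
Competitive q* = 82.5472, so Δq = 28.1994; wedge = 68.7087 − 38.8174 = 29.8913.
Deadweight loss = ½ × 28.1994 × 29.8913 = $421.46.

$421.46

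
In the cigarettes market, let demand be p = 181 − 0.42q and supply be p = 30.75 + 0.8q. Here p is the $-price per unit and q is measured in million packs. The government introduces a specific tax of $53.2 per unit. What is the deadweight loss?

$1159.93 million

Competitive equilibrium: 181 − 0.42q = 30.75 + 0.8q → q* = 123.1557, p* = 129.2746.
With the tax, the buyer price exceeds the seller price by 53.2: (181 − 0.42q) − (30.75 + 0.8q) = 53.2 → q' = 79.5492.
Δq = 123.1557 − 79.5492 = 43.6065; the wedge equals the tax, 53.2.
The triangle = ½ × 43.6065 × 53.2 = $1159.93 million.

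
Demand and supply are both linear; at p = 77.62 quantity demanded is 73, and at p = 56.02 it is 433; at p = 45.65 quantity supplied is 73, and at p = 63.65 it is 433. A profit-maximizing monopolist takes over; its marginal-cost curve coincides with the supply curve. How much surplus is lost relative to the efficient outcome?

905.95

Demand slope = (56.02 − 77.62)/(433 − 73) = −0.06, so p = 82 − 0.06q.
Supply slope = (63.65 − 45.65)/(433 − 73) = 0.05, so p = 42 + 0.05q.
Competitive equilibrium: 82 − 0.06q = 42 + 0.05q → q* = 363.6364, p* = 60.1818.
Marginal revenue: MR = 82 − 0.12q. Set MR = MC: 82 − 0.12q = 42 + 0.05q → q_m = 235.2941.
Price p_m = 82 − 0.06·235.2941 = 67.8824; MC(q_m) = 42 + 0.05·235.2941 = 53.7647.
Competitive q* = 363.6364, so Δq = 128.3423; wedge = 67.8824 − 53.7647 = 14.1177.
Deadweight loss = ½ × 128.3423 × 14.1177 = 905.95.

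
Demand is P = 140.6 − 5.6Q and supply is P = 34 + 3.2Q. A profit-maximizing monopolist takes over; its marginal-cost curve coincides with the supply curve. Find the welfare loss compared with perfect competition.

Competitive equilibrium: 140.6 − 5.6Q = 34 + 3.2Q → Q* = 12.11364, P* = 72.76364.
Marginal revenue: MR = 140.6 − 11.2Q. Set MR = MC: 140.6 − 11.2Q = 34 + 3.2Q → Q_m = 7.40278.
Price P_m = 140.6 − 5.6·7.40278 = 99.14443; MC(Q_m) = 34 + 3.2·7.40278 = 57.6889.
Competitive Q* = 12.11364, so ΔQ = 4.71086; wedge = 99.14443 − 57.6889 = 41.45553.
Deadweight loss = ½ × 4.71086 × 41.45553 = 97.65.

97.65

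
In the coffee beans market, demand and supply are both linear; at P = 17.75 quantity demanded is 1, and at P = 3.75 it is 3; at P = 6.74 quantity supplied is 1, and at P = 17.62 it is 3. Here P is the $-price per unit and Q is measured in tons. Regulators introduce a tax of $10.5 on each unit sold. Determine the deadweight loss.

$4.43

Demand slope = (3.75 − 17.75)/(3 − 1) = −7, so P = 24.75 − 7Q.
Supply slope = (17.62 − 6.74)/(3 − 1) = 5.44, so P = 1.3 + 5.44Q.
Competitive equilibrium: 24.75 − 7Q = 1.3 + 5.44Q → Q* = 1.885, P* = 11.5547.
With the tax, the buyer price exceeds the seller price by 10.5: (24.75 − 7Q) − (1.3 + 5.44Q) = 10.5 → Q' = 1.041.
ΔQ = 1.885 − 1.041 = 0.844; the wedge equals the tax, 10.5.
Deadweight loss = ½ × 0.844 × 10.5 = $4.43.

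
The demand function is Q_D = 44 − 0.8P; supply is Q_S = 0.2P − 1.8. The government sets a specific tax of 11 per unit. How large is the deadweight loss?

9.68

In inverse form: demand P = 55 − 1.25Q, supply P = 9 + 5Q.
Competitive equilibrium: 55 − 1.25Q = 9 + 5Q → Q* = 7.36, P* = 45.8.
With the tax, the buyer price exceeds the seller price by 11: (55 − 1.25Q) − (9 + 5Q) = 11 → Q' = 5.6.
ΔQ = 7.36 − 5.6 = 1.76; the wedge equals the tax, 11.
DWL = ½ × 1.76 × 11 = 9.68.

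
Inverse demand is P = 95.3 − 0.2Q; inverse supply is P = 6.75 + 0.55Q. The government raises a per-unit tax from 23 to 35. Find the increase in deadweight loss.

464

Competitive equilibrium: 95.3 − 0.2Q = 6.75 + 0.55Q → Q* = 118.0667, P* = 71.6867.
For a per-unit tax t: ΔQ = t/0.75, so DWL = ½·t·(t/0.75) = t²/1.5.
At t = 23: DWL = 352.667. At t = 35: DWL = 816.667.
Increase = 816.667 − 352.667 = 464.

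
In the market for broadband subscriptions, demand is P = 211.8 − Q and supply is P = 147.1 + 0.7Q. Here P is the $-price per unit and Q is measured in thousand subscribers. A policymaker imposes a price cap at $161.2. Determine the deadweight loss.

$272.83 thousand

Competitive equilibrium: 211.8 − Q = 147.1 + 0.7Q → Q* = 38.0588, P* = 173.7412.
At the ceiling P = 161.2, quantity supplied = (161.2 − 147.1)/0.7 = 20.1429.
Willingness to pay at Q' = 20.1429: 211.8 − 1·20.1429 = 191.6571.
ΔQ = 38.0588 − 20.1429 = 17.9159; wedge = 191.6571 − 161.2 = 30.4571.
Welfare loss = ½ × 17.9159 × 30.4571 = $272.83 thousand.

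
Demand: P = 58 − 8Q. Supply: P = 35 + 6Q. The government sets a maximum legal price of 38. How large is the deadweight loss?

9.14

Competitive equilibrium: 58 − 8Q = 35 + 6Q → Q* = 1.6429, P* = 44.8571.
At the ceiling P = 38, quantity supplied = (38 − 35)/6 = 0.5.
Willingness to pay at Q' = 0.5: 58 − 8·0.5 = 54.
ΔQ = 1.6429 − 0.5 = 1.1429; wedge = 54 − 38 = 16.
The triangle = ½ × 1.1429 × 16 = 9.14.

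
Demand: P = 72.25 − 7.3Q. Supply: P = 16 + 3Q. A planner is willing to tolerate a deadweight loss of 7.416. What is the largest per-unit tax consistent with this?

12.36

Competitive equilibrium: 72.25 − 7.3Q = 16 + 3Q → Q* = 5.4612, P* = 32.3835.
A tax t gives ΔQ = t/10.3 and wedge t, so DWL = t²/20.6.
t²/20.6 = 7.416 → t² = 152.7696 → t = 12.36.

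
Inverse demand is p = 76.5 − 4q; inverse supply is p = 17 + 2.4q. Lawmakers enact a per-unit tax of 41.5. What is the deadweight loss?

Competitive equilibrium: 76.5 − 4q = 17 + 2.4q → q* = 9.2969, p* = 39.3125.
With the tax, the buyer price exceeds the seller price by 41.5: (76.5 − 4q) − (17 + 2.4q) = 41.5 → q' = 2.8125.
Δq = 9.2969 − 2.8125 = 6.4844; the wedge equals the tax, 41.5.
DWL = ½ × 6.4844 × 41.5 = 134.55.

134.55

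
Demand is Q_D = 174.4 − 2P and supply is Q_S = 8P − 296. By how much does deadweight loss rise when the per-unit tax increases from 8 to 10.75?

In inverse form: demand P = 87.2 − 0.5Q, supply P = 37 + 0.125Q.
Competitive equilibrium: 87.2 − 0.5Q = 37 + 0.125Q → Q* = 80.32, P* = 47.04.
For a per-unit tax t: ΔQ = t/0.625, so DWL = ½·t·(t/0.625) = t²/1.25.
At t = 8: DWL = 51.2. At t = 10.75: DWL = 92.45.
Increase = 92.45 − 51.2 = 41.25.

41.25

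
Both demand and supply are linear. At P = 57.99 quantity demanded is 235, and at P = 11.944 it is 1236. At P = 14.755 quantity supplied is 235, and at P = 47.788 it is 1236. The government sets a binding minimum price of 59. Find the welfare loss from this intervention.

Demand slope = (11.944 − 57.99)/(1236 − 235) = −0.046, so P = 68.8 − 0.046Q.
Supply slope = (47.788 − 14.755)/(1236 − 235) = 0.033, so P = 7 + 0.033Q.
Competitive equilibrium: 68.8 − 0.046Q = 7 + 0.033Q → Q* = 782.27848, P* = 32.81519.
At the floor P = 59, quantity demanded = (68.8 − 59)/0.046 = 213.04348.
Sellers' marginal cost at Q' = 213.04348: 7 + 0.033·213.04348 = 14.03043.
ΔQ = 782.27848 − 213.04348 = 569.235; wedge = 59 − 14.03043 = 44.96957.
Welfare loss = ½ × 569.235 × 44.96957 = 12799.13.

12799.13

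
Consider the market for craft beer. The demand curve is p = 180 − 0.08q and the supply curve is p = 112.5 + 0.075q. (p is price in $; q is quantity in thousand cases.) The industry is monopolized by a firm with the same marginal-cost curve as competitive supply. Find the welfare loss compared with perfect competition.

Competitive equilibrium: 180 − 0.08q = 112.5 + 0.075q → q* = 435.48387, p* = 145.16129.
Marginal revenue: MR = 180 − 0.16q. Set MR = MC: 180 − 0.16q = 112.5 + 0.075q → q_m = 287.23404.
Price p_m = 180 − 0.08·287.23404 = 157.02128; MC(q_m) = 112.5 + 0.075·287.23404 = 134.04255.
Competitive q* = 435.48387, so Δq = 148.24983; wedge = 157.02128 − 134.04255 = 22.97873.
The triangle = ½ × 148.24983 × 22.97873 = $1703.30 thousand.

$1703.30 thousand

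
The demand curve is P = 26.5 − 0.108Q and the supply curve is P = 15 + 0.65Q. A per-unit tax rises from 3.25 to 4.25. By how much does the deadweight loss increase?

4.95

Competitive equilibrium: 26.5 − 0.108Q = 15 + 0.65Q → Q* = 15.1715, P* = 24.8615.
For a per-unit tax t: ΔQ = t/0.758, so DWL = ½·t·(t/0.758) = t²/1.516.
At t = 3.25: DWL = 6.967. At t = 4.25: DWL = 11.915.
Increase = 11.915 − 6.967 = 4.95.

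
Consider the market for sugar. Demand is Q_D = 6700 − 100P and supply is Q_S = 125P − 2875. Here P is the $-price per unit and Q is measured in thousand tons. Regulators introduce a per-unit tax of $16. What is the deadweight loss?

In inverse form: demand P = 67 − 0.01Q, supply P = 23 + 0.008Q.
Competitive equilibrium: 67 − 0.01Q = 23 + 0.008Q → Q* = 2444.4444, P* = 42.5556.
With the tax, the buyer price exceeds the seller price by 16: (67 − 0.01Q) − (23 + 0.008Q) = 16 → Q' = 1555.5556.
ΔQ = 2444.4444 − 1555.5556 = 888.8888; the wedge equals the tax, 16.
Deadweight loss = ½ × 888.8888 × 16 = $7111.11 thousand.

$7111.11 thousand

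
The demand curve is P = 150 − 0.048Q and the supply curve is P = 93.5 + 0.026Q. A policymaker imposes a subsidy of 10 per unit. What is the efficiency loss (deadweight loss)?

Competitive equilibrium: 150 − 0.048Q = 93.5 + 0.026Q → Q* = 763.5135, P* = 113.3514.
The subsidy lowers effective supply by 10: P = 83.5 + 0.026Q.
New quantity: 150 − 0.048Q = 83.5 + 0.026Q → Q' = 898.6486.
Overproduction ΔQ = 898.6486 − 763.5135 = 135.1351; wedge = subsidy = 10.
DWL = ½ × 135.1351 × 10 = 675.68.

675.68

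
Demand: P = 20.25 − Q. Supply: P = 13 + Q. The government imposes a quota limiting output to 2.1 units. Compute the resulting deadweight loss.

2.33

Competitive equilibrium: 20.25 − Q = 13 + Q → Q* = 3.625, P* = 16.625.
At Q = 2.1: demand price = 20.25 − 1·2.1 = 18.15; supply price = 13 + 1·2.1 = 15.1.
ΔQ = 3.625 − 2.1 = 1.525; wedge = 18.15 − 15.1 = 3.05.
DWL = ½ × 1.525 × 3.05 = 2.33.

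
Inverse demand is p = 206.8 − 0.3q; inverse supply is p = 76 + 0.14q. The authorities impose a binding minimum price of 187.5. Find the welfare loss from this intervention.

Competitive equilibrium: 206.8 − 0.3q = 76 + 0.14q → q* = 297.27273, p* = 117.61818.
At the floor p = 187.5, quantity demanded = (206.8 − 187.5)/0.3 = 64.33333.
Sellers' marginal cost at q' = 64.33333: 76 + 0.14·64.33333 = 85.00667.
Δq = 297.27273 − 64.33333 = 232.9394; wedge = 187.5 − 85.00667 = 102.49333.
Welfare loss = ½ × 232.9394 × 102.49333 = 11937.37.

11937.37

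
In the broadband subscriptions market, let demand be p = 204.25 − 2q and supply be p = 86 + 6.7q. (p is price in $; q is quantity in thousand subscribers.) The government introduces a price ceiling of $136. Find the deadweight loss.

$163.42 thousand

Competitive equilibrium: 204.25 − 2q = 86 + 6.7q → q* = 13.592, p* = 177.0661.
At the ceiling p = 136, quantity supplied = (136 − 86)/6.7 = 7.4627.
Willingness to pay at q' = 7.4627: 204.25 − 2·7.4627 = 189.3246.
Δq = 13.592 − 7.4627 = 6.1293; wedge = 189.3246 − 136 = 53.3246.
The triangle = ½ × 6.1293 × 53.3246 = $163.42 thousand.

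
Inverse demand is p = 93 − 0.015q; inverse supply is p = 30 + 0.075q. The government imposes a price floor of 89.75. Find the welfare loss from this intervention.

10512.50

Competitive equilibrium: 93 − 0.015q = 30 + 0.075q → q* = 700, p* = 82.5.
At the floor p = 89.75, quantity demanded = (93 − 89.75)/0.015 = 216.6667.
Sellers' marginal cost at q' = 216.6667: 30 + 0.075·216.6667 = 46.25.
Δq = 700 − 216.6667 = 483.3333; wedge = 89.75 − 46.25 = 43.5.
The triangle = ½ × 483.3333 × 43.5 = 10512.50.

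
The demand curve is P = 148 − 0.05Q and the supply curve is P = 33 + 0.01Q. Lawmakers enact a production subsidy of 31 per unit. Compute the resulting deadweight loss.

8008.33

Competitive equilibrium: 148 − 0.05Q = 33 + 0.01Q → Q* = 1916.6667, P* = 52.1667.
The subsidy lowers effective supply by 31: P = 2 + 0.01Q.
New quantity: 148 − 0.05Q = 2 + 0.01Q → Q' = 2433.3333.
Overproduction ΔQ = 2433.3333 − 1916.6667 = 516.6666; wedge = subsidy = 31.
Deadweight loss = ½ × 516.6666 × 31 = 8008.33.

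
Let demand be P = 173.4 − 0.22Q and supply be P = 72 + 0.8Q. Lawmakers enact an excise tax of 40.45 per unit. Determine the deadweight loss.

Competitive equilibrium: 173.4 − 0.22Q = 72 + 0.8Q → Q* = 99.4118, P* = 151.5294.
With the tax, the buyer price exceeds the seller price by 40.45: (173.4 − 0.22Q) − (72 + 0.8Q) = 40.45 → Q' = 59.7549.
ΔQ = 99.4118 − 59.7549 = 39.6569; the wedge equals the tax, 40.45.
The triangle = ½ × 39.6569 × 40.45 = 802.06.

802.06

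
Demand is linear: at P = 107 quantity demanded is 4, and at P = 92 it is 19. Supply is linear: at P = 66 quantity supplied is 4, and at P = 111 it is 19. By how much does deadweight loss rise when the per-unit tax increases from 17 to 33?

Demand slope = (92 − 107)/(19 − 4) = −1, so P = 111 − Q.
Supply slope = (111 − 66)/(19 − 4) = 3, so P = 54 + 3Q.
Competitive equilibrium: 111 − Q = 54 + 3Q → Q* = 14.25, P* = 96.75.
For a per-unit tax t: ΔQ = t/4, so DWL = ½·t·(t/4) = t²/8.
At t = 17: DWL = 36.125. At t = 33: DWL = 136.125.
Increase = 136.125 − 36.125 = 100.

100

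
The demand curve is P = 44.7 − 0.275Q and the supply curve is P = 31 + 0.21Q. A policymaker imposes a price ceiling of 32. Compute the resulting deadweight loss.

133.76

Competitive equilibrium: 44.7 − 0.275Q = 31 + 0.21Q → Q* = 28.2474, P* = 36.932.
At the ceiling P = 32, quantity supplied = (32 − 31)/0.21 = 4.7619.
Willingness to pay at Q' = 4.7619: 44.7 − 0.275·4.7619 = 43.3905.
ΔQ = 28.2474 − 4.7619 = 23.4855; wedge = 43.3905 − 32 = 11.3905.
The triangle = ½ × 23.4855 × 11.3905 = 133.76.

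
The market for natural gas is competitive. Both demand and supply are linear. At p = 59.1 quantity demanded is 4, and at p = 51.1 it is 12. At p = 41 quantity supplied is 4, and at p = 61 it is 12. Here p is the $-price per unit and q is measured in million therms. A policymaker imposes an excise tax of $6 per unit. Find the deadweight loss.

$5.14 million

Demand slope = (51.1 − 59.1)/(12 − 4) = −1, so p = 63.1 − q.
Supply slope = (61 − 41)/(12 − 4) = 2.5, so p = 31 + 2.5q.
Competitive equilibrium: 63.1 − q = 31 + 2.5q → q* = 9.1714, p* = 53.9286.
With the tax, the buyer price exceeds the seller price by 6: (63.1 − q) − (31 + 2.5q) = 6 → q' = 7.4571.
Δq = 9.1714 − 7.4571 = 1.7143; the wedge equals the tax, 6.
Deadweight loss = ½ × 1.7143 × 6 = $5.14 million.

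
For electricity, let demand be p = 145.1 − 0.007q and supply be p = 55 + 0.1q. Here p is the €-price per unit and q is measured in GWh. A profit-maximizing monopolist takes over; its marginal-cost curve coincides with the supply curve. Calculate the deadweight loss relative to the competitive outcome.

€143.03

Competitive equilibrium: 145.1 − 0.007q = 55 + 0.1q → q* = 842.0561, p* = 139.2056.
Marginal revenue: MR = 145.1 − 0.014q. Set MR = MC: 145.1 − 0.014q = 55 + 0.1q → q_m = 790.3509.
Price p_m = 145.1 − 0.007·790.3509 = 139.5675; MC(q_m) = 55 + 0.1·790.3509 = 134.0351.
Competitive q* = 842.0561, so Δq = 51.7052; wedge = 139.5675 − 134.0351 = 5.5324.
DWL = ½ × 51.7052 × 5.5324 = €143.03.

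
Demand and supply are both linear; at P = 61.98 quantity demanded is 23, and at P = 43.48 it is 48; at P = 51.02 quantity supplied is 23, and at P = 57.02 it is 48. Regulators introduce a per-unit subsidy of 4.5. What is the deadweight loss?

Demand slope = (43.48 − 61.98)/(48 − 23) = −0.74, so P = 79 − 0.74Q.
Supply slope = (57.02 − 51.02)/(48 − 23) = 0.24, so P = 45.5 + 0.24Q.
Competitive equilibrium: 79 − 0.74Q = 45.5 + 0.24Q → Q* = 34.1837, P* = 53.7041.
The subsidy lowers effective supply by 4.5: P = 41 + 0.24Q.
New quantity: 79 − 0.74Q = 41 + 0.24Q → Q' = 38.7755.
Overproduction ΔQ = 38.7755 − 34.1837 = 4.5918; wedge = subsidy = 4.5.
Welfare loss = ½ × 4.5918 × 4.5 = 10.33.

10.33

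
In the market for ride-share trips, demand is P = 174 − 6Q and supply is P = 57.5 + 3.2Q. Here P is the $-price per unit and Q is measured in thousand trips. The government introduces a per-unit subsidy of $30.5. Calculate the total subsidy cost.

Competitive equilibrium: 174 − 6Q = 57.5 + 3.2Q → Q* = 12.663, P* = 98.0217.
The subsidy lowers effective supply by 30.5: P = 27 + 3.2Q.
New quantity: 174 − 6Q = 27 + 3.2Q → Q' = 15.9783.
Total subsidy cost = 30.5 × 15.9783 = $487.34 thousand.

$487.34 thousand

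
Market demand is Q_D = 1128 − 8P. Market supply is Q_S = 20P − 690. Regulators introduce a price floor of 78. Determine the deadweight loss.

956.83

In inverse form: demand P = 141 − 0.125Q, supply P = 34.5 + 0.05Q.
Competitive equilibrium: 141 − 0.125Q = 34.5 + 0.05Q → Q* = 608.5714, P* = 64.9286.
At the floor P = 78, quantity demanded = (141 − 78)/0.125 = 504.
Sellers' marginal cost at Q' = 504: 34.5 + 0.05·504 = 59.7.
ΔQ = 608.5714 − 504 = 104.5714; wedge = 78 − 59.7 = 18.3.
The triangle = ½ × 104.5714 × 18.3 = 956.83.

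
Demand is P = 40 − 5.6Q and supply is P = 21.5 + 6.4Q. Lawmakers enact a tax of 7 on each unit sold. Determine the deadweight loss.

Competitive equilibrium: 40 − 5.6Q = 21.5 + 6.4Q → Q* = 1.5417, P* = 31.3667.
With the tax, the buyer price exceeds the seller price by 7: (40 − 5.6Q) − (21.5 + 6.4Q) = 7 → Q' = 0.9583.
ΔQ = 1.5417 − 0.9583 = 0.5834; the wedge equals the tax, 7.
The triangle = ½ × 0.5834 × 7 = 2.04.

2.04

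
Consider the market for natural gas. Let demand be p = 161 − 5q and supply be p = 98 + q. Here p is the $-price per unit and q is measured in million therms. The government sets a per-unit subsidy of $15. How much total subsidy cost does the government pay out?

Competitive equilibrium: 161 − 5q = 98 + q → q* = 10.5, p* = 108.5.
The subsidy lowers effective supply by 15: p = 83 + q.
New quantity: 161 − 5q = 83 + q → q' = 13.
Total subsidy cost = 15 × 13 = $195 million.

$195 million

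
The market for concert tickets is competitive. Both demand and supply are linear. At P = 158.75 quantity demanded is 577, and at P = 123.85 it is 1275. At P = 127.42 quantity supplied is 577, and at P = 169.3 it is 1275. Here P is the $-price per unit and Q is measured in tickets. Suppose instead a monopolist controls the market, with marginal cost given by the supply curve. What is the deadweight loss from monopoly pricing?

Demand slope = (123.85 − 158.75)/(1275 − 577) = −0.05, so P = 187.6 − 0.05Q.
Supply slope = (169.3 − 127.42)/(1275 − 577) = 0.06, so P = 92.8 + 0.06Q.
Competitive equilibrium: 187.6 − 0.05Q = 92.8 + 0.06Q → Q* = 861.8182, P* = 144.5091.
Marginal revenue: MR = 187.6 − 0.1Q. Set MR = MC: 187.6 − 0.1Q = 92.8 + 0.06Q → Q_m = 592.5.
Price P_m = 187.6 − 0.05·592.5 = 157.975; MC(Q_m) = 92.8 + 0.06·592.5 = 128.35.
Competitive Q* = 861.8182, so ΔQ = 269.3182; wedge = 157.975 − 128.35 = 29.625.
The triangle = ½ × 269.3182 × 29.625 = $3989.28.

$3989.28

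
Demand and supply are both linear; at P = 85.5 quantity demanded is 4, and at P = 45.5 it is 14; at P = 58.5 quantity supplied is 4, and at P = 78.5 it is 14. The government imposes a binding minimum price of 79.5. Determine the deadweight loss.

Demand slope = (45.5 − 85.5)/(14 − 4) = −4, so P = 101.5 − 4Q.
Supply slope = (78.5 − 58.5)/(14 − 4) = 2, so P = 50.5 + 2Q.
Competitive equilibrium: 101.5 − 4Q = 50.5 + 2Q → Q* = 8.5, P* = 67.5.
At the floor P = 79.5, quantity demanded = (101.5 − 79.5)/4 = 5.5.
Sellers' marginal cost at Q' = 5.5: 50.5 + 2·5.5 = 61.5.
ΔQ = 8.5 − 5.5 = 3; wedge = 79.5 − 61.5 = 18.
Welfare loss = ½ × 3 × 18 = 27.

27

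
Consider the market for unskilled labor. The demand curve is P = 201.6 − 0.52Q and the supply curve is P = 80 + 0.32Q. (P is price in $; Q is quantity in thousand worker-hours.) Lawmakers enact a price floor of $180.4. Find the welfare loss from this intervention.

Competitive equilibrium: 201.6 − 0.52Q = 80 + 0.32Q → Q* = 144.7619, P* = 126.3238.
At the floor P = 180.4, quantity demanded = (201.6 − 180.4)/0.52 = 40.7692.
Sellers' marginal cost at Q' = 40.7692: 80 + 0.32·40.7692 = 93.0461.
ΔQ = 144.7619 − 40.7692 = 103.9927; wedge = 180.4 − 93.0461 = 87.3539.
DWL = ½ × 103.9927 × 87.3539 = $4542.08 thousand.

$4542.08 thousand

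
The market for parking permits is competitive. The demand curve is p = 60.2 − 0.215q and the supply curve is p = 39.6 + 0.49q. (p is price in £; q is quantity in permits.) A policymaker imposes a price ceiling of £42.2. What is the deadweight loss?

£201.58

Competitive equilibrium: 60.2 − 0.215q = 39.6 + 0.49q → q* = 29.2199, p* = 53.9177.
At the ceiling p = 42.2, quantity supplied = (42.2 − 39.6)/0.49 = 5.3061.
Willingness to pay at q' = 5.3061: 60.2 − 0.215·5.3061 = 59.0592.
Δq = 29.2199 − 5.3061 = 23.9138; wedge = 59.0592 − 42.2 = 16.8592.
DWL = ½ × 23.9138 × 16.8592 = £201.58.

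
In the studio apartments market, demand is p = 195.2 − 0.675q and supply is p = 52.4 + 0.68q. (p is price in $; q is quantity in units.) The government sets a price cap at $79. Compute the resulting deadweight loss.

$2975.37

Competitive equilibrium: 195.2 − 0.675q = 52.4 + 0.68q → q* = 105.3875, p* = 124.0635.
At the ceiling p = 79, quantity supplied = (79 − 52.4)/0.68 = 39.1176.
Willingness to pay at q' = 39.1176: 195.2 − 0.675·39.1176 = 168.7956.
Δq = 105.3875 − 39.1176 = 66.2699; wedge = 168.7956 − 79 = 89.7956.
DWL = ½ × 66.2699 × 89.7956 = $2975.37.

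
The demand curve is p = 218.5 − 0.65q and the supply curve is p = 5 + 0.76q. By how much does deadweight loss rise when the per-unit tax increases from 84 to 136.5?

4105.05

Competitive equilibrium: 218.5 − 0.65q = 5 + 0.76q → q* = 151.4184, p* = 120.078.
For a per-unit tax t: Δq = t/1.41, so DWL = ½·t·(t/1.41) = t²/2.82.
At t = 84: DWL = 2502.128. At t = 136.5: DWL = 6607.181.
Increase = 6607.181 − 2502.128 = 4105.05.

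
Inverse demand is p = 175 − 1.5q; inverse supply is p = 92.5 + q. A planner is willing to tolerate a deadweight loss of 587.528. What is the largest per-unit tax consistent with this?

54.2

Competitive equilibrium: 175 − 1.5q = 92.5 + q → q* = 33, p* = 125.5.
A tax t gives Δq = t/2.5 and wedge t, so DWL = t²/5.
t²/5 = 587.528 → t² = 2937.64 → t = 54.2.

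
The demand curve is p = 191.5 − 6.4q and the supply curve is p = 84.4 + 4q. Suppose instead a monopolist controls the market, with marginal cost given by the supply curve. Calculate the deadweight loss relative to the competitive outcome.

80.03

Competitive equilibrium: 191.5 − 6.4q = 84.4 + 4q → q* = 10.2981, p* = 125.5923.
Marginal revenue: MR = 191.5 − 12.8q. Set MR = MC: 191.5 − 12.8q = 84.4 + 4q → q_m = 6.375.
Price p_m = 191.5 − 6.4·6.375 = 150.7; MC(q_m) = 84.4 + 4·6.375 = 109.9.
Competitive q* = 10.2981, so Δq = 3.9231; wedge = 150.7 − 109.9 = 40.8.
Welfare loss = ½ × 3.9231 × 40.8 = 80.03.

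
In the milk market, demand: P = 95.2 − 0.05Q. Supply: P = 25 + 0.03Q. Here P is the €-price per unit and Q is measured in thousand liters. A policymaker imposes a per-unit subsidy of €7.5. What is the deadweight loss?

€351.56 thousand

Competitive equilibrium: 95.2 − 0.05Q = 25 + 0.03Q → Q* = 877.5, P* = 51.325.
The subsidy lowers effective supply by 7.5: P = 17.5 + 0.03Q.
New quantity: 95.2 − 0.05Q = 17.5 + 0.03Q → Q' = 971.25.
Overproduction ΔQ = 971.25 − 877.5 = 93.75; wedge = subsidy = 7.5.
Welfare loss = ½ × 93.75 × 7.5 = €351.56 thousand.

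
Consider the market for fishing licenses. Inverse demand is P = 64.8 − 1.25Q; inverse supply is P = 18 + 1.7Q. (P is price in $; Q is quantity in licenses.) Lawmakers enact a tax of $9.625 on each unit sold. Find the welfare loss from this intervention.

Competitive equilibrium: 64.8 − 1.25Q = 18 + 1.7Q → Q* = 15.8644, P* = 44.9695.
With the tax, the buyer price exceeds the seller price by 9.625: (64.8 − 1.25Q) − (18 + 1.7Q) = 9.625 → Q' = 12.6017.
ΔQ = 15.8644 − 12.6017 = 3.2627; the wedge equals the tax, 9.625.
The triangle = ½ × 3.2627 × 9.625 = $15.70.

$15.70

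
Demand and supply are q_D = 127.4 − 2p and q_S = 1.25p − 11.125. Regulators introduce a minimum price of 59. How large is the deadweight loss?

In inverse form: demand p = 63.7 − 0.5q, supply p = 8.9 + 0.8q.
Competitive equilibrium: 63.7 − 0.5q = 8.9 + 0.8q → q* = 42.1538, p* = 42.6231.
At the floor p = 59, quantity demanded = (63.7 − 59)/0.5 = 9.4.
Sellers' marginal cost at q' = 9.4: 8.9 + 0.8·9.4 = 16.42.
Δq = 42.1538 − 9.4 = 32.7538; wedge = 59 − 16.42 = 42.58.
Welfare loss = ½ × 32.7538 × 42.58 = 697.33.

697.33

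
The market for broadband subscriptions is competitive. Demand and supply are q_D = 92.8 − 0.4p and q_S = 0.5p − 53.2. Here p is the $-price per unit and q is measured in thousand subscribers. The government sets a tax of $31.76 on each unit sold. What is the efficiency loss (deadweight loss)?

In inverse form: demand p = 232 − 2.5q, supply p = 106.4 + 2q.
Competitive equilibrium: 232 − 2.5q = 106.4 + 2q → q* = 27.9111, p* = 162.2222.
With the tax, the buyer price exceeds the seller price by 31.76: (232 − 2.5q) − (106.4 + 2q) = 31.76 → q' = 20.8533.
Δq = 27.9111 − 20.8533 = 7.0578; the wedge equals the tax, 31.76.
DWL = ½ × 7.0578 × 31.76 = $112.08 thousand.

$112.08 thousand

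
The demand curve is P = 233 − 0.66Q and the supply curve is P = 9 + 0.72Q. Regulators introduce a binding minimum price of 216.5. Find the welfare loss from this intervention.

Competitive equilibrium: 233 − 0.66Q = 9 + 0.72Q → Q* = 162.3188, P* = 125.8696.
At the floor P = 216.5, quantity demanded = (233 − 216.5)/0.66 = 25.
Sellers' marginal cost at Q' = 25: 9 + 0.72·25 = 27.
ΔQ = 162.3188 − 25 = 137.3188; wedge = 216.5 − 27 = 189.5.
DWL = ½ × 137.3188 × 189.5 = 13010.96.

13010.96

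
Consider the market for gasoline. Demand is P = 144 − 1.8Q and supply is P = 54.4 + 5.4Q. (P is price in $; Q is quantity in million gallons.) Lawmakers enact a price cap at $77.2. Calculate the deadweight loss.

$243.38 million

Competitive equilibrium: 144 − 1.8Q = 54.4 + 5.4Q → Q* = 12.4444, P* = 121.6.
At the ceiling P = 77.2, quantity supplied = (77.2 − 54.4)/5.4 = 4.2222.
Willingness to pay at Q' = 4.2222: 144 − 1.8·4.2222 = 136.4.
ΔQ = 12.4444 − 4.2222 = 8.2222; wedge = 136.4 − 77.2 = 59.2.
DWL = ½ × 8.2222 × 59.2 = $243.38 million.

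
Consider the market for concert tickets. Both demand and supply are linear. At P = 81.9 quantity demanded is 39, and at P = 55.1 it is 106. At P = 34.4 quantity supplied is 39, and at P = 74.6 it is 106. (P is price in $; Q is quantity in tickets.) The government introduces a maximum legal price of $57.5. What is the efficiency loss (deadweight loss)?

Demand slope = (55.1 − 81.9)/(106 − 39) = −0.4, so P = 97.5 − 0.4Q.
Supply slope = (74.6 − 34.4)/(106 − 39) = 0.6, so P = 11 + 0.6Q.
Competitive equilibrium: 97.5 − 0.4Q = 11 + 0.6Q → Q* = 86.5, P* = 62.9.
At the ceiling P = 57.5, quantity supplied = (57.5 − 11)/0.6 = 77.5.
Willingness to pay at Q' = 77.5: 97.5 − 0.4·77.5 = 66.5.
ΔQ = 86.5 − 77.5 = 9; wedge = 66.5 − 57.5 = 9.
DWL = ½ × 9 × 9 = $40.50.

$40.50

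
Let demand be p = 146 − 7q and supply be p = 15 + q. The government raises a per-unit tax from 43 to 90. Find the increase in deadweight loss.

390.69

Competitive equilibrium: 146 − 7q = 15 + q → q* = 16.375, p* = 31.375.
For a per-unit tax t: Δq = t/8, so DWL = ½·t·(t/8) = t²/16.
At t = 43: DWL = 115.563. At t = 90: DWL = 506.25.
Increase = 506.25 − 115.563 = 390.69.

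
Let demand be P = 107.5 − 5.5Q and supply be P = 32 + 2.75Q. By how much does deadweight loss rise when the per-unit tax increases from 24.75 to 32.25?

Competitive equilibrium: 107.5 − 5.5Q = 32 + 2.75Q → Q* = 9.1515, P* = 57.1667.
For a per-unit tax t: ΔQ = t/8.25, so DWL = ½·t·(t/8.25) = t²/16.5.
At t = 24.75: DWL = 37.125. At t = 32.25: DWL = 63.034.
Increase = 63.034 − 37.125 = 25.91.

25.91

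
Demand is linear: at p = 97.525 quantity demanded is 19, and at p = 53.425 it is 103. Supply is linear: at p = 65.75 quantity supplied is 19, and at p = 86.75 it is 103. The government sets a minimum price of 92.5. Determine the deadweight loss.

Demand slope = (53.425 − 97.525)/(103 − 19) = −0.525, so p = 107.5 − 0.525q.
Supply slope = (86.75 − 65.75)/(103 − 19) = 0.25, so p = 61 + 0.25q.
Competitive equilibrium: 107.5 − 0.525q = 61 + 0.25q → q* = 60, p* = 76.
At the floor p = 92.5, quantity demanded = (107.5 − 92.5)/0.525 = 28.57143.
Sellers' marginal cost at q' = 28.57143: 61 + 0.25·28.57143 = 68.14286.
Δq = 60 − 28.57143 = 31.42857; wedge = 92.5 − 68.14286 = 24.35714.
The triangle = ½ × 31.42857 × 24.35714 = 382.76.

382.76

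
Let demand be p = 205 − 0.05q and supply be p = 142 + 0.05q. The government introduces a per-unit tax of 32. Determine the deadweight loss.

Competitive equilibrium: 205 − 0.05q = 142 + 0.05q → q* = 630, p* = 173.5.
With the tax, the buyer price exceeds the seller price by 32: (205 − 0.05q) − (142 + 0.05q) = 32 → q' = 310.
Δq = 630 − 310 = 320; the wedge equals the tax, 32.
DWL = ½ × 320 × 32 = 5120.

5120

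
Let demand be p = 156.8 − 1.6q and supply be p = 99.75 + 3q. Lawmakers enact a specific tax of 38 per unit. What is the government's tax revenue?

Competitive equilibrium: 156.8 − 1.6q = 99.75 + 3q → q* = 12.4022, p* = 136.9565.
With the tax, the buyer price exceeds the seller price by 38: (156.8 − 1.6q) − (99.75 + 3q) = 38 → q' = 4.1413.
Tax revenue = 38 × 4.1413 = 157.37.

157.37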